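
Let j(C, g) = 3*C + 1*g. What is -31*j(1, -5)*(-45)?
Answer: -2790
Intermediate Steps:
j(C, g) = g + 3*C (j(C, g) = 3*C + g = g + 3*C)
-31*j(1, -5)*(-45) = -31*(-5 + 3*1)*(-45) = -31*(-5 + 3)*(-45) = -31*(-2)*(-45) = 62*(-45) = -2790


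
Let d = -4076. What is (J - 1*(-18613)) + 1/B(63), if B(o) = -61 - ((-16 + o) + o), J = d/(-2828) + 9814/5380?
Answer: 6054248335649/325212930 ≈ 18616.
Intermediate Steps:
J = 6210359/1901830 (J = -4076/(-2828) + 9814/5380 = -4076*(-1/2828) + 9814*(1/5380) = 1019/707 + 4907/2690 = 6210359/1901830 ≈ 3.2655)
B(o) = -45 - 2*o (B(o) = -61 - (-16 + 2*o) = -61 + (16 - 2*o) = -45 - 2*o)
(J - 1*(-18613)) + 1/B(63) = (6210359/1901830 - 1*(-18613)) + 1/(-45 - 2*63) = (6210359/1901830 + 18613) + 1/(-45 - 126) = 35404972149/1901830 + 1/(-171) = 35404972149/1901830 - 1/171 = 6054248335649/325212930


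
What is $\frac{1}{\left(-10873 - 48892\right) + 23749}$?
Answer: $- \frac{1}{36016} \approx -2.7765 \cdot 10^{-5}$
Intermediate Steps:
$\frac{1}{\left(-10873 - 48892\right) + 23749} = \frac{1}{-59765 + 23749} = \frac{1}{-36016} = - \frac{1}{36016}$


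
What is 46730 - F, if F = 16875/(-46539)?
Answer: 241642705/5171 ≈ 46730.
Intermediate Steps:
F = -1875/5171 (F = 16875*(-1/46539) = -1875/5171 ≈ -0.36260)
46730 - F = 46730 - 1*(-1875/5171) = 46730 + 1875/5171 = 241642705/5171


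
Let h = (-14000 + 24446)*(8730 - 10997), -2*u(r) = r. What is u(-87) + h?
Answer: -47362077/2 ≈ -2.3681e+7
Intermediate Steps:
u(r) = -r/2
h = -23681082 (h = 10446*(-2267) = -23681082)
u(-87) + h = -½*(-87) - 23681082 = 87/2 - 23681082 = -47362077/2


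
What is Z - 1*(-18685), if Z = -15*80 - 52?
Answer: 17433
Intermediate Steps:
Z = -1252 (Z = -1200 - 52 = -1252)
Z - 1*(-18685) = -1252 - 1*(-18685) = -1252 + 18685 = 17433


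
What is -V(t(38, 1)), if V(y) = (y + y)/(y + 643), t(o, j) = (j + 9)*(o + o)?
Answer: -1520/1403 ≈ -1.0834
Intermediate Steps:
t(o, j) = 2*o*(9 + j) (t(o, j) = (9 + j)*(2*o) = 2*o*(9 + j))
V(y) = 2*y/(643 + y) (V(y) = (2*y)/(643 + y) = 2*y/(643 + y))
-V(t(38, 1)) = -2*2*38*(9 + 1)/(643 + 2*38*(9 + 1)) = -2*2*38*10/(643 + 2*38*10) = -2*760/(643 + 760) = -2*760/1403 = -1*1520/1403 = -1520/1403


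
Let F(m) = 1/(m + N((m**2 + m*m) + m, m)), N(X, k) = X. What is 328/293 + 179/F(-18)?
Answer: 32097892/293 ≈ 1.0955e+5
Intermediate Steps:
F(m) = 1/(2*m + 2*m**2) (F(m) = 1/(m + ((m**2 + m*m) + m)) = 1/(m + ((m**2 + m**2) + m)) = 1/(m + (2*m**2 + m)) = 1/(m + (m + 2*m**2)) = 1/(2*m + 2*m**2))
328/293 + 179/F(-18) = 328/293 + 179/(((1/2)/(-18*(1 - 18)))) = 328*(1/293) + 179/(((1/2)*(-1/18)/(-17))) = 328/293 + 179/(((1/2)*(-1/18)*(-1/17))) = 328/293 + 179/(1/612) = 328/293 + 179*612 = 328/293 + 109548 = 32097892/293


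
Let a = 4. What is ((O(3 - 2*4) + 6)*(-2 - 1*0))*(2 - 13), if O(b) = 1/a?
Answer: 275/2 ≈ 137.50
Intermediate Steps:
O(b) = 1/4
((O(3 - 2*4) + 6)*(-2 - 1*0))*(2 - 13) = ((1/4 + 6)*(-2 - 1*0))*(2 - 13) = (25*(-2 + 0)/4)*(-11) = ((25/4)*(-2))*(-11) = -25/2*(-11) = 275/2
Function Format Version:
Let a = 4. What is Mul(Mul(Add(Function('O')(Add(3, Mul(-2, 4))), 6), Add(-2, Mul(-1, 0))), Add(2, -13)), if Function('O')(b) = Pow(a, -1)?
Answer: Rational(275, 2) ≈ 137.50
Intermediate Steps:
Function('O')(b) = Rational(1, 4) (Function('O')(b) = Pow(4, -1) = Rational(1, 4))
Mul(Mul(Add(Function('O')(Add(3, Mul(-2, 4))), 6), Add(-2, Mul(-1, 0))), Add(2, -13)) = Mul(Mul(Add(Rational(1, 4), 6), Add(-2, Mul(-1, 0))), Add(2, -13)) = Mul(Mul(Rational(25, 4), Add(-2, 0)), -11) = Mul(Mul(Rational(25, 4), -2), -11) = Mul(Rational(-25, 2), -11) = Rational(275, 2)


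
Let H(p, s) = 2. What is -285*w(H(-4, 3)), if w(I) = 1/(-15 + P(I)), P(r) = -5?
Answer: 57/4 ≈ 14.250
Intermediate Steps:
w(I) = -1/20 (w(I) = 1/(-15 - 5) = 1/(-20) = -1/20)
-285*w(H(-4, 3)) = -285*(-1/20) = 57/4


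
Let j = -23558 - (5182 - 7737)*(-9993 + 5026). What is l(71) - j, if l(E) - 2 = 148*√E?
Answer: 12714245 + 148*√71 ≈ 1.2715e+7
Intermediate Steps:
j = -12714243 (j = -23558 - (-2555)*(-4967) = -23558 - 1*12690685 = -23558 - 12690685 = -12714243)
l(E) = 2 + 148*√E
l(71) - j = (2 + 148*√71) - 1*(-12714243) = (2 + 148*√71) + 12714243 = 12714245 + 148*√71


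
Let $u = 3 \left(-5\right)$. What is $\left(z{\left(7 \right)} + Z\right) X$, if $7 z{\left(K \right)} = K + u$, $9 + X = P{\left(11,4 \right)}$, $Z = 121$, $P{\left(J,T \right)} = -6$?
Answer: $- \frac{12585}{7} \approx -1797.9$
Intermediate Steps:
$u = -15$
$X = -15$ ($X = -9 - 6 = -15$)
$z{\left(K \right)} = - \frac{15}{7} + \frac{K}{7}$ ($z{\left(K \right)} = \frac{K - 15}{7} = \frac{-15 + K}{7} = - \frac{15}{7} + \frac{K}{7}$)
$\left(z{\left(7 \right)} + Z\right) X = \left(\left(- \frac{15}{7} + \frac{1}{7} \cdot 7\right) + 121\right) \left(-15\right) = \left(\left(- \frac{15}{7} + 1\right) + 121\right) \left(-15\right) = \left(- \frac{8}{7} + 121\right) \left(-15\right) = \frac{839}{7} \left(-15\right) = - \frac{12585}{7}$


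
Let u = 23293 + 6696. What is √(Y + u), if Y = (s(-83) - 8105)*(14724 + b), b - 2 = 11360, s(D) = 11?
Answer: I*√211110095 ≈ 14530.0*I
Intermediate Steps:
u = 29989
b = 11362 (b = 2 + 11360 = 11362)
Y = -211140084 (Y = (11 - 8105)*(14724 + 11362) = -8094*26086 = -211140084)
√(Y + u) = √(-211140084 + 29989) = √(-211110095) = I*√211110095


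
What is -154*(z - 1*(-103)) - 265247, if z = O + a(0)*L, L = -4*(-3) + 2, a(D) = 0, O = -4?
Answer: -280493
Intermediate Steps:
L = 14 (L = 12 + 2 = 14)
z = -4 (z = -4 + 0*14 = -4 + 0 = -4)
-154*(z - 1*(-103)) - 265247 = -154*(-4 - 1*(-103)) - 265247 = -154*(-4 + 103) - 265247 = -154*99 - 265247 = -15246 - 265247 = -280493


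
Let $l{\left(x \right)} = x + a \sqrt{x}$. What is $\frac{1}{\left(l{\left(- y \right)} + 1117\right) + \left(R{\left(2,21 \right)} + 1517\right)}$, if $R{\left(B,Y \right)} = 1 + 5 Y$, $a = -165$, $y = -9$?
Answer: $\frac{1}{2254} \approx 0.00044366$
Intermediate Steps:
$l{\left(x \right)} = x - 165 \sqrt{x}$
$\frac{1}{\left(l{\left(- y \right)} + 1117\right) + \left(R{\left(2,21 \right)} + 1517\right)} = \frac{1}{\left(\left(\left(-1\right) \left(-9\right) - 165 \sqrt{\left(-1\right) \left(-9\right)}\right) + 1117\right) + \left(\left(1 + 5 \cdot 21\right) + 1517\right)} = \frac{1}{\left(\left(9 - 165 \sqrt{9}\right) + 1117\right) + \left(\left(1 + 105\right) + 1517\right)} = \frac{1}{\left(\left(9 - 495\right) + 1117\right) + \left(106 + 1517\right)} = \frac{1}{\left(\left(9 - 495\right) + 1117\right) + 1623} = \frac{1}{\left(-486 + 1117\right) + 1623} = \frac{1}{631 + 1623} = \frac{1}{2254}$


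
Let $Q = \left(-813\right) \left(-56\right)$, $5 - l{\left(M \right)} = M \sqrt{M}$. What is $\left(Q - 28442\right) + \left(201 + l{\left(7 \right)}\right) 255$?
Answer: $69616 - 1785 \sqrt{7} \approx 64893.0$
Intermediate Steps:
$l{\left(M \right)} = 5 - M^{\frac{3}{2}}$ ($l{\left(M \right)} = 5 - M \sqrt{M} = 5 - M^{\frac{3}{2}}$)
$Q = 45528$
$\left(Q - 28442\right) + \left(201 + l{\left(7 \right)}\right) 255 = \left(45528 - 28442\right) + \left(201 + \left(5 - 7^{\frac{3}{2}}\right)\right) 255 = 17086 + \left(201 + \left(5 - 7 \sqrt{7}\right)\right) 255 = 17086 + \left(206 - 7 \sqrt{7}\right) 255 = 17086 + \left(52530 - 1785 \sqrt{7}\right) = 69616 - 1785 \sqrt{7}$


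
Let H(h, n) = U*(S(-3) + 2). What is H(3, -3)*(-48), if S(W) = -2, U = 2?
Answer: 0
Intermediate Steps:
H(h, n) = 0 (H(h, n) = 2*(-2 + 2) = 2*0 = 0)
H(3, -3)*(-48) = 0*(-48) = 0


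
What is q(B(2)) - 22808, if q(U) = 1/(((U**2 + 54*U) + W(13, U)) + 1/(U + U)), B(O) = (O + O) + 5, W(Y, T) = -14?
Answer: -227053622/9955 ≈ -22808.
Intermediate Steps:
B(O) = 5 + 2*O (B(O) = 2*O + 5 = 5 + 2*O)
q(U) = 1/(-14 + U**2 + 1/(2*U) + 54*U) (q(U) = 1/(((U**2 + 54*U) - 14) + 1/(U + U)) = 1/((-14 + U**2 + 54*U) + 1/(2*U)) = 1/(-14 + U**2 + 1/(2*U) + 54*U))
q(B(2)) - 22808 = 2*(5 + 2*2)/(1 - 28*(5 + 2*2) + 2*(5 + 2*2)**3 + 108*(5 + 2*2)**2) - 22808 = 2*(5 + 4)/(1 - 28*(5 + 4) + 2*(5 + 4)**3 + 108*(5 + 4)**2) - 22808 = 2*9/(1 - 28*9 + 2*9**3 + 108*9**2) - 22808 = 2*9/(1 - 252 + 2*729 + 108*81) - 22808 = 2*9/(1 - 252 + 1458 + 8748) - 22808 = 2*9/9955 - 22808 = 2*9*(1/9955) - 22808 = 18/9955 - 22808 = -227053622/9955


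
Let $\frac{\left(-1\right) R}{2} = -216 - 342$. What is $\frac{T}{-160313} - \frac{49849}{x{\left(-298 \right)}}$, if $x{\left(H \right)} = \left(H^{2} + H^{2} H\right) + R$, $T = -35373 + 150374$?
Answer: $- \frac{3025007210935}{4228042479336} \approx -0.71546$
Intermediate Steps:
$T = 115001$
$R = 1116$ ($R = - 2 \left(-216 - 342\right) = \left(-2\right) \left(-558\right) = 1116$)
$x{\left(H \right)} = 1116 + H^{2} + H^{3}$ ($x{\left(H \right)} = \left(H^{2} + H^{2} H\right) + 1116 = \left(H^{2} + H^{3}\right) + 1116 = 1116 + H^{2} + H^{3}$)
$\frac{T}{-160313} - \frac{49849}{x{\left(-298 \right)}} = \frac{115001}{-160313} - \frac{49849}{1116 + \left(-298\right)^{2} + \left(-298\right)^{3}} = 115001 \left(- \frac{1}{160313}\right) - \frac{49849}{1116 + 88804 - 26463592} = - \frac{115001}{160313} - \frac{49849}{-26373672} = - \frac{115001}{160313} - - \frac{49849}{26373672} = - \frac{115001}{160313} + \frac{49849}{26373672} = - \frac{3025007210935}{4228042479336}$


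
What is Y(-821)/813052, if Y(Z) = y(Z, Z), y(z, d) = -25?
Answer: -25/813052 ≈ -3.0748e-5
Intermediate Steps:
Y(Z) = -25
Y(-821)/813052 = -25/813052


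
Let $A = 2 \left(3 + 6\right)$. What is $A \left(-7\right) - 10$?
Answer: $-136$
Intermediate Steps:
$A = 18$ ($A = 2 \cdot 9 = 18$)
$A \left(-7\right) - 10 = 18 \left(-7\right) - 10 = -126 - 10 = -136$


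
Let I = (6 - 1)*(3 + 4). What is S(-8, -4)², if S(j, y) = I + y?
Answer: 961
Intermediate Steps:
I = 35 (I = 5*7 = 35)
S(j, y) = 35 + y
S(-8, -4)² = (35 - 4)² = 31² = 961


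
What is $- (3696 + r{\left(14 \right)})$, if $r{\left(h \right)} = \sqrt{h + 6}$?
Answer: $-3696 - 2 \sqrt{5} \approx -3700.5$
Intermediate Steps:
$r{\left(h \right)} = \sqrt{6 + h}$
$- (3696 + r{\left(14 \right)}) = - (3696 + \sqrt{6 + 14}) = - (3696 + \sqrt{20}) = - (3696 + 2 \sqrt{5}) = -3696 - 2 \sqrt{5}$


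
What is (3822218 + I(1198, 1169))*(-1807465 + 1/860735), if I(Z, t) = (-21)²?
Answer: -5947095572437112066/860735 ≈ -6.9093e+12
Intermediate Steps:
I(Z, t) = 441
(3822218 + I(1198, 1169))*(-1807465 + 1/860735) = (3822218 + 441)*(-1807465 + 1/860735) = 3822659*(-1807465 + 1/860735) = 3822659*(-1555748386774/860735) = -5947095572437112066/860735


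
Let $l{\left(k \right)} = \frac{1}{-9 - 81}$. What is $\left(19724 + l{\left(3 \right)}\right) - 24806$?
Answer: $- \frac{457381}{90} \approx -5082.0$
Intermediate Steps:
$l{\left(k \right)} = - \frac{1}{90}$ ($l{\left(k \right)} = \frac{1}{-90} = - \frac{1}{90}$)
$\left(19724 + l{\left(3 \right)}\right) - 24806 = \left(19724 - \frac{1}{90}\right) - 24806 = \frac{1775159}{90} - 24806 = - \frac{457381}{90}$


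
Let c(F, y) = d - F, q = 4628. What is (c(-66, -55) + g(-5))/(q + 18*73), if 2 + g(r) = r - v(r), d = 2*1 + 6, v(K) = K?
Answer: 36/2971 ≈ 0.012117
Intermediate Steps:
d = 8 (d = 2 + 6 = 8)
g(r) = -2 (g(r) = -2 + (r - r) = -2 + 0 = -2)
c(F, y) = 8 - F
(c(-66, -55) + g(-5))/(q + 18*73) = ((8 - 1*(-66)) - 2)/(4628 + 18*73) = ((8 + 66) - 2)/(4628 + 1314) = (74 - 2)/5942 = 72*(1/5942) = 36/2971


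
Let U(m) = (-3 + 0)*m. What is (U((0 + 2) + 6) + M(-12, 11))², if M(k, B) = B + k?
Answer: 625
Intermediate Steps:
U(m) = -3*m
(U((0 + 2) + 6) + M(-12, 11))² = (-3*((0 + 2) + 6) + (11 - 12))² = (-3*(2 + 6) - 1)² = (-3*8 - 1)² = (-24 - 1)² = (-25)² = 625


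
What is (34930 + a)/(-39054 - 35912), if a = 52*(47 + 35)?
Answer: -19597/37483 ≈ -0.52282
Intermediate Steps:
a = 4264 (a = 52*82 = 4264)
(34930 + a)/(-39054 - 35912) = (34930 + 4264)/(-39054 - 35912) = 39194/(-74966) = 39194*(-1/74966) = -19597/37483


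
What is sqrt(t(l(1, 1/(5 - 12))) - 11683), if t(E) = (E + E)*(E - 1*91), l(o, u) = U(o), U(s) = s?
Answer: I*sqrt(11863) ≈ 108.92*I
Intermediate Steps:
l(o, u) = o
t(E) = 2*E*(-91 + E) (t(E) = (2*E)*(E - 91) = (2*E)*(-91 + E) = 2*E*(-91 + E))
sqrt(t(l(1, 1/(5 - 12))) - 11683) = sqrt(2*1*(-91 + 1) - 11683) = sqrt(2*1*(-90) - 11683) = sqrt(-180 - 11683) = sqrt(-11863) = I*sqrt(11863)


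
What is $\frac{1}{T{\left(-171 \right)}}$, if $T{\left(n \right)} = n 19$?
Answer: $- \frac{1}{3249} \approx -0.00030779$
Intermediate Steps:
$T{\left(n \right)} = 19 n$
$\frac{1}{T{\left(-171 \right)}} = \frac{1}{19 \left(-171\right)} = \frac{1}{-3249} = - \frac{1}{3249}$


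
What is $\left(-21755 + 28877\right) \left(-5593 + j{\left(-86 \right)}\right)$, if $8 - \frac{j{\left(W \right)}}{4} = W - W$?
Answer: $-39605442$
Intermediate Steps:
$j{\left(W \right)} = 32$ ($j{\left(W \right)} = 32 - 4 \left(W - W\right) = 32 - 0 = 32 + 0 = 32$)
$\left(-21755 + 28877\right) \left(-5593 + j{\left(-86 \right)}\right) = \left(-21755 + 28877\right) \left(-5593 + 32\right) = 7122 \left(-5561\right) = -39605442$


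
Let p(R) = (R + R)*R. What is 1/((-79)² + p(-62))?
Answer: 1/13929 ≈ 7.1793e-5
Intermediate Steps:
p(R) = 2*R² (p(R) = (2*R)*R = 2*R²)
1/((-79)² + p(-62)) = 1/((-79)² + 2*(-62)²) = 1/(6241 + 2*3844) = 1/(6241 + 7688) = 1/13929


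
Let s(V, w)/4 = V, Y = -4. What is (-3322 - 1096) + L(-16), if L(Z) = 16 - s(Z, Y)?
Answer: -4338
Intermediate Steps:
s(V, w) = 4*V
L(Z) = 16 - 4*Z
(-3322 - 1096) + L(-16) = (-3322 - 1096) + (16 - 4*(-16)) = -4418 + (16 + 64) = -4418 + 80 = -4338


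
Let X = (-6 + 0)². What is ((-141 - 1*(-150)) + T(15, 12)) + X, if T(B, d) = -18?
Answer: 27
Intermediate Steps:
X = 36 (X = (-6)² = 36)
((-141 - 1*(-150)) + T(15, 12)) + X = ((-141 - 1*(-150)) - 18) + 36 = ((-141 + 150) - 18) + 36 = (9 - 18) + 36 = -9 + 36 = 27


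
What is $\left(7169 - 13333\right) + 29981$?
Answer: $23817$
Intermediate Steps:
$\left(7169 - 13333\right) + 29981 = -6164 + 29981 = 23817$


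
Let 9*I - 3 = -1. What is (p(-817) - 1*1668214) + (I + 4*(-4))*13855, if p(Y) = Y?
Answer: -16988689/9 ≈ -1.8876e+6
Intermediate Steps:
I = 2/9 (I = ⅓ + (⅑)*(-1) = ⅓ - ⅑ = 2/9 ≈ 0.22222)
(p(-817) - 1*1668214) + (I + 4*(-4))*13855 = (-817 - 1*1668214) + (2/9 + 4*(-4))*13855 = (-817 - 1668214) + (2/9 - 16)*13855 = -1669031 - 142/9*13855 = -1669031 - 1967410/9 = -16988689/9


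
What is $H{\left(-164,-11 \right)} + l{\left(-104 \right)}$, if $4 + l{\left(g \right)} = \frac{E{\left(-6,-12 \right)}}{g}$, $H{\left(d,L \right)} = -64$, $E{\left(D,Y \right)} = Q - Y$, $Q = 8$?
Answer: $- \frac{1773}{26} \approx -68.192$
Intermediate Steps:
$E{\left(D,Y \right)} = 8 - Y$
$l{\left(g \right)} = -4 + \frac{20}{g}$ ($l{\left(g \right)} = -4 + \frac{8 - -12}{g} = -4 + \frac{8 + 12}{g} = -4 + \frac{20}{g}$)
$H{\left(-164,-11 \right)} + l{\left(-104 \right)} = -64 - \left(4 - \frac{20}{-104}\right) = -64 + \left(-4 + 20 \left(- \frac{1}{104}\right)\right) = -64 - \frac{109}{26} = - \frac{1773}{26}$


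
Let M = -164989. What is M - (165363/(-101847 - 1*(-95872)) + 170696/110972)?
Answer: -27344974027766/165764425 ≈ -1.6496e+5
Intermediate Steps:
M - (165363/(-101847 - 1*(-95872)) + 170696/110972) = -164989 - (165363/(-101847 - 1*(-95872)) + 170696/110972) = -164989 - (165363/(-101847 + 95872) + 170696*(1/110972)) = -164989 - (165363/(-5975) + 42674/27743) = -164989 - (165363*(-1/5975) + 42674/27743) = -164989 - (-165363/5975 + 42674/27743) = -164989 - 1*(-4332688559/165764425) = -164989 + 4332688559/165764425 = -27344974027766/165764425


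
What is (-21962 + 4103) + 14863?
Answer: -2996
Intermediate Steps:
(-21962 + 4103) + 14863 = -17859 + 14863 = -2996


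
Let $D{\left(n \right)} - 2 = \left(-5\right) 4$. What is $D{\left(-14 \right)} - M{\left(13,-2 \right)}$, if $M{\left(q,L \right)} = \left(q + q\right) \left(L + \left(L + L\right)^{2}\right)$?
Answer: $-382$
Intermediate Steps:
$D{\left(n \right)} = -18$ ($D{\left(n \right)} = 2 - 20 = -18$)
$M{\left(q,L \right)} = 2 q \left(L + 4 L^{2}\right)$ ($M{\left(q,L \right)} = 2 q \left(L + \left(2 L\right)^{2}\right) = 2 q \left(L + 4 L^{2}\right)$)
$D{\left(-14 \right)} - M{\left(13,-2 \right)} = -18 - 2 \left(-2\right) 13 \left(1 + 4 \left(-2\right)\right) = -18 - 2 \left(-2\right) 13 \left(1 - 8\right) = -18 - 2 \left(-2\right) 13 \left(-7\right) = -18 - 364 = -382$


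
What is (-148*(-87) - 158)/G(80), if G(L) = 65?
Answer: 12718/65 ≈ 195.66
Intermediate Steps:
(-148*(-87) - 158)/G(80) = (-148*(-87) - 158)/65 = (12876 - 158)*(1/65) = 12718*(1/65) = 12718/65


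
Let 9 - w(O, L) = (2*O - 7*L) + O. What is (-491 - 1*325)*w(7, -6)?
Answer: 44064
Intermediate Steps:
w(O, L) = 9 - 3*O + 7*L (w(O, L) = 9 - ((2*O - 7*L) + O) = 9 - ((-7*L + 2*O) + O) = 9 - (-7*L + 3*O) = 9 + (-3*O + 7*L) = 9 - 3*O + 7*L)
(-491 - 1*325)*w(7, -6) = (-491 - 1*325)*(9 - 3*7 + 7*(-6)) = (-491 - 325)*(9 - 21 - 42) = -816*(-54) = 44064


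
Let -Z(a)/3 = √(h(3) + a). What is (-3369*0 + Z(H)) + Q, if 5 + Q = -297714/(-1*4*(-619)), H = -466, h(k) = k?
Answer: -155047/1238 - 3*I*√463 ≈ -125.24 - 64.552*I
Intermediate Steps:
Q = -155047/1238 (Q = -5 - 297714/(-1*4*(-619)) = -5 - 297714/((-4*(-619))) = -5 - 297714/2476 = -5 - 297714*1/2476 = -5 - 148857/1238 = -155047/1238 ≈ -125.24)
Z(a) = -3*√(3 + a)
(-3369*0 + Z(H)) + Q = (-3369*0 - 3*√(3 - 466)) - 155047/1238 = (0 - 3*I*√463) - 155047/1238 = -3*I*√463 - 155047/1238 = -155047/1238 - 3*I*√463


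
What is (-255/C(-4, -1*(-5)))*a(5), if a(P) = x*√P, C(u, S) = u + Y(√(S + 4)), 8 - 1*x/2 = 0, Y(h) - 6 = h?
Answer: -816*√5 ≈ -1824.6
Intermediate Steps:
Y(h) = 6 + h
x = 16 (x = 16 - 2*0 = 16 + 0 = 16)
C(u, S) = 6 + u + √(4 + S) (C(u, S) = u + (6 + √(S + 4)) = u + (6 + √(4 + S)) = 6 + u + √(4 + S))
a(P) = 16*√P
(-255/C(-4, -1*(-5)))*a(5) = (-255/(6 - 4 + √(4 - 1*(-5))))*(16*√5) = (-255/(6 - 4 + √(4 + 5)))*(16*√5) = (-255/(6 - 4 + √9))*(16*√5) = (-255/(6 - 4 + 3))*(16*√5) = (-255/5)*(16*√5) = (-17*3)*(16*√5) = -816*√5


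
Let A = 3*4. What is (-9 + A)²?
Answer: 9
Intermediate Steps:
A = 12
(-9 + A)² = (-9 + 12)² = 3² = 9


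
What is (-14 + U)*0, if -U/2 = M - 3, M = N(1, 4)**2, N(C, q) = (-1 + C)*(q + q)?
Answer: 0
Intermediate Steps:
N(C, q) = 2*q*(-1 + C) (N(C, q) = (-1 + C)*(2*q) = 2*q*(-1 + C))
M = 0 (M = (2*4*(-1 + 1))**2 = (2*4*0)**2 = 0**2 = 0)
U = 6 (U = -2*(0 - 3) = -2*(-3) = 6)
(-14 + U)*0 = (-14 + 6)*0 = -8*0 = 0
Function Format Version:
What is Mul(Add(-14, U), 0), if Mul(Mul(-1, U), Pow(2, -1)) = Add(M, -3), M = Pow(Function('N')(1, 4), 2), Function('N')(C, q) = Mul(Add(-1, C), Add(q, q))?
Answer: 0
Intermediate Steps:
Function('N')(C, q) = Mul(2, q, Add(-1, C)) (Function('N')(C, q) = Mul(Add(-1, C), Mul(2, q)) = Mul(2, q, Add(-1, C)))
M = 0 (M = Pow(Mul(2, 4, Add(-1, 1)), 2) = Pow(Mul(2, 4, 0), 2) = Pow(0, 2) = 0)
U = 6 (U = Mul(-2, Add(0, -3)) = Mul(-2, -3) = 6)
Mul(Add(-14, U), 0) = Mul(Add(-14, 6), 0) = Mul(-8, 0) = 0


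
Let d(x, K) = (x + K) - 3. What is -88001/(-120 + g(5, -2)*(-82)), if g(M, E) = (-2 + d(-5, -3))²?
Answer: 88001/13978 ≈ 6.2957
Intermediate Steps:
d(x, K) = -3 + K + x (d(x, K) = (K + x) - 3 = -3 + K + x)
g(M, E) = 169 (g(M, E) = (-2 + (-3 - 3 - 5))² = (-2 - 11)² = (-13)² = 169)
-88001/(-120 + g(5, -2)*(-82)) = -88001/(-120 + 169*(-82)) = -88001/(-120 - 13858) = -88001/(-13978) = -88001*(-1/13978) = 88001/13978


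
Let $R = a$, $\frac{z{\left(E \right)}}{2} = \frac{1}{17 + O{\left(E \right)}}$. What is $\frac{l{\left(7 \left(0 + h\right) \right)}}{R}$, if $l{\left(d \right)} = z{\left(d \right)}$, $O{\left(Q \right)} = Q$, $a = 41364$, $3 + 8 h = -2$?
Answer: $\frac{4}{1044441} \approx 3.8298 \cdot 10^{-6}$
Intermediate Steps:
$h = - \frac{5}{8}$ ($h = - \frac{3}{8} + \frac{1}{8} \left(-2\right) = - \frac{3}{8} - \frac{1}{4} = - \frac{5}{8} \approx -0.625$)
$z{\left(E \right)} = \frac{2}{17 + E}$
$l{\left(d \right)} = \frac{2}{17 + d}$
$R = 41364$
$\frac{l{\left(7 \left(0 + h\right) \right)}}{R} = \frac{2 \frac{1}{17 + 7 \left(0 - \frac{5}{8}\right)}}{41364} = \frac{2}{17 + 7 \left(- \frac{5}{8}\right)} \frac{1}{41364} = \frac{2}{17 - \frac{35}{8}} \cdot \frac{1}{41364} = \frac{2}{\frac{101}{8}} \cdot \frac{1}{41364} = 2 \cdot \frac{8}{101} \cdot \frac{1}{41364} = \frac{16}{101} \cdot \frac{1}{41364} = \frac{4}{1044441}$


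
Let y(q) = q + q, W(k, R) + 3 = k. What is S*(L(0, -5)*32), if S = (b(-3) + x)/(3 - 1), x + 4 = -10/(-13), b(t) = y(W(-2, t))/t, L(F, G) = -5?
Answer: -320/39 ≈ -8.2051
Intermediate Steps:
W(k, R) = -3 + k
y(q) = 2*q
b(t) = -10/t (b(t) = (2*(-3 - 2))/t = (2*(-5))/t = -10/t)
x = -42/13 (x = -4 - 10/(-13) = -4 - 10*(-1/13) = -4 + 10/13 = -42/13 ≈ -3.2308)
S = 2/39 (S = (-10/(-3) - 42/13)/(3 - 1) = (-10*(-1/3) - 42/13)/2 = (10/3 - 42/13)*(1/2) = (4/39)*(1/2) = 2/39 ≈ 0.051282)
S*(L(0, -5)*32) = 2*(-5*32)/39 = (2/39)*(-160) = -320/39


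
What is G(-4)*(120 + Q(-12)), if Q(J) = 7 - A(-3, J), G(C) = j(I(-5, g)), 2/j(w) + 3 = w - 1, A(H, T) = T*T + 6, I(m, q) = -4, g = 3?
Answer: 23/4 ≈ 5.7500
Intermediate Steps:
A(H, T) = 6 + T² (A(H, T) = T² + 6 = 6 + T²)
j(w) = 2/(-4 + w) (j(w) = 2/(-3 + (w - 1)) = 2/(-3 + (-1 + w)) = 2/(-4 + w))
G(C) = -¼ (G(C) = 2/(-4 - 4) = 2/(-8) = 2*(-⅛) = -¼)
Q(J) = 1 - J² (Q(J) = 7 - (6 + J²) = 7 + (-6 - J²) = 1 - J²)
G(-4)*(120 + Q(-12)) = -(120 + (1 - 1*(-12)²))/4 = -(120 + (1 - 1*144))/4 = -(120 + (1 - 144))/4 = -(120 - 143)/4 = -¼*(-23) = 23/4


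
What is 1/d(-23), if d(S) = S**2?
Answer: 1/529 ≈ 0.0018904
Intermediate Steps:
1/d(-23) = 1/((-23)**2) = 1/529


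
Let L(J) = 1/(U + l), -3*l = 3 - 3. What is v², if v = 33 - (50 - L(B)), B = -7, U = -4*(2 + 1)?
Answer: 42025/144 ≈ 291.84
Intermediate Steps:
l = 0 (l = -(3 - 3)/3 = -⅓*0 = 0)
U = -12 (U = -4*3 = -12)
L(J) = -1/12 (L(J) = 1/(-12 + 0) = 1/(-12) = -1/12)
v = -205/12 (v = 33 - (50 - 1*(-1/12)) = 33 - (50 + 1/12) = 33 - 1*601/12 = 33 - 601/12 = -205/12 ≈ -17.083)
v² = (-205/12)² = 42025/144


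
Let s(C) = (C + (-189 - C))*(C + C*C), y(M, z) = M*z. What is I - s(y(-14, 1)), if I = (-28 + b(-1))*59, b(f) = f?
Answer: 32687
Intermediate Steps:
I = -1711 (I = (-28 - 1)*59 = -29*59 = -1711)
s(C) = -189*C - 189*C**2 (s(C) = -189*(C + C**2) = -189*C - 189*C**2)
I - s(y(-14, 1)) = -1711 - (-189)*(-14*1)*(1 - 14*1) = -1711 - (-189)*(-14)*(1 - 14) = -1711 - (-189)*(-14)*(-13) = -1711 - 1*(-34398) = -1711 + 34398 = 32687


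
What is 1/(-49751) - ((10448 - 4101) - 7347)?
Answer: 49750999/49751 ≈ 1000.0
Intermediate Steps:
1/(-49751) - ((10448 - 4101) - 7347) = -1/49751 - (6347 - 7347) = -1/49751 - 1*(-1000) = -1/49751 + 1000 = 49750999/49751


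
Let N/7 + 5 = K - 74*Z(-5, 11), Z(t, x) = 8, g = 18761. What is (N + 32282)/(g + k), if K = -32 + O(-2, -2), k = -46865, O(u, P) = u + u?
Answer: -27851/28104 ≈ -0.99100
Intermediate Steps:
O(u, P) = 2*u
K = -36 (K = -32 + 2*(-2) = -32 - 4 = -36)
N = -4431 (N = -35 + 7*(-36 - 74*8) = -35 + 7*(-36 - 592) = -35 + 7*(-628) = -35 - 4396 = -4431)
(N + 32282)/(g + k) = (-4431 + 32282)/(18761 - 46865) = 27851/(-28104) = 27851*(-1/28104) = -27851/28104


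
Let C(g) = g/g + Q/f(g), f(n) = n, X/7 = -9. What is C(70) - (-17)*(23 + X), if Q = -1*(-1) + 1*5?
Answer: -23762/35 ≈ -678.91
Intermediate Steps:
X = -63 (X = 7*(-9) = -63)
Q = 6 (Q = 1 + 5 = 6)
C(g) = 1 + 6/g (C(g) = g/g + 6/g = 1 + 6/g)
C(70) - (-17)*(23 + X) = (6 + 70)/70 - (-17)*(23 - 63) = (1/70)*76 - (-17)*(-40) = 38/35 - 1*680 = 38/35 - 680 = -23762/35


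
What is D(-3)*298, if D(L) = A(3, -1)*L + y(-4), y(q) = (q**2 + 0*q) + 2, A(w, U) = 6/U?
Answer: 10728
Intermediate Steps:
y(q) = 2 + q**2 (y(q) = (q**2 + 0) + 2 = q**2 + 2 = 2 + q**2)
D(L) = 18 - 6*L (D(L) = (6/(-1))*L + (2 + (-4)**2) = (6*(-1))*L + (2 + 16) = -6*L + 18 = 18 - 6*L)
D(-3)*298 = (18 - 6*(-3))*298 = (18 + 18)*298 = 36*298 = 10728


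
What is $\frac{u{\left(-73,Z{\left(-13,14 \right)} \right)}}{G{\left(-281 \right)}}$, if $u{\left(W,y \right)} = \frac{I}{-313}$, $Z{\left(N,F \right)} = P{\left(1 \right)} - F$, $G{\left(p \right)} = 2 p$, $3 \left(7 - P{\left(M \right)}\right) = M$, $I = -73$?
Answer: $- \frac{73}{175906} \approx -0.00041499$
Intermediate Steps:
$P{\left(M \right)} = 7 - \frac{M}{3}$
$Z{\left(N,F \right)} = \frac{20}{3} - F$ ($Z{\left(N,F \right)} = \left(7 - \frac{1}{3}\right) - F = \frac{20}{3} - F$)
$u{\left(W,y \right)} = \frac{73}{313}$ ($u{\left(W,y \right)} = - \frac{73}{-313} = \left(-73\right) \left(- \frac{1}{313}\right) = \frac{73}{313}$)
$\frac{u{\left(-73,Z{\left(-13,14 \right)} \right)}}{G{\left(-281 \right)}} = \frac{73}{313 \cdot 2 \left(-281\right)} = \frac{73}{313 \left(-562\right)} = \frac{73}{313} \left(- \frac{1}{562}\right) = - \frac{73}{175906}$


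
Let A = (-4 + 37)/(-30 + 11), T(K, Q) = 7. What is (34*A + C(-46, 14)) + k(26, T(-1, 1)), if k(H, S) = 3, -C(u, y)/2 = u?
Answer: 683/19 ≈ 35.947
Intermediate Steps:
C(u, y) = -2*u
A = -33/19 (A = 33/(-19) = 33*(-1/19) = -33/19 ≈ -1.7368)
(34*A + C(-46, 14)) + k(26, T(-1, 1)) = (34*(-33/19) - 2*(-46)) + 3 = (-1122/19 + 92) + 3 = 626/19 + 3 = 683/19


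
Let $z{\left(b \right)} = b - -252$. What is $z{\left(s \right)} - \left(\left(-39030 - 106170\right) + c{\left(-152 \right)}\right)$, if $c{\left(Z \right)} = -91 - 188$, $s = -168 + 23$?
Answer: $145586$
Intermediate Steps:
$s = -145$
$c{\left(Z \right)} = -279$
$z{\left(b \right)} = 252 + b$ ($z{\left(b \right)} = b + 252 = 252 + b$)
$z{\left(s \right)} - \left(\left(-39030 - 106170\right) + c{\left(-152 \right)}\right) = \left(252 - 145\right) - \left(\left(-39030 - 106170\right) - 279\right) = 107 - \left(-145200 - 279\right) = 107 - -145479 = 107 + 145479 = 145586$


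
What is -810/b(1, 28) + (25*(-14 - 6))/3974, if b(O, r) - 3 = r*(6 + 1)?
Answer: -1659220/395413 ≈ -4.1962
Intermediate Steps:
b(O, r) = 3 + 7*r (b(O, r) = 3 + r*(6 + 1) = 3 + r*7 = 3 + 7*r)
-810/b(1, 28) + (25*(-14 - 6))/3974 = -810/(3 + 7*28) + (25*(-14 - 6))/3974 = -810/(3 + 196) + (25*(-20))*(1/3974) = -810/199 - 500*1/3974 = -810*1/199 - 250/1987 = -810/199 - 250/1987 = -1659220/395413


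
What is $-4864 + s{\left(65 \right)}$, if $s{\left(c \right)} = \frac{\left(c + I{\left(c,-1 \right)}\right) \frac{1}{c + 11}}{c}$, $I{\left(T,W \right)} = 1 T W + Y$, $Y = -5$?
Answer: $- \frac{4805633}{988} \approx -4864.0$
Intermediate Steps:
$I{\left(T,W \right)} = -5 + T W$ ($I{\left(T,W \right)} = 1 T W - 5 = T W - 5 = -5 + T W$)
$s{\left(c \right)} = - \frac{5}{c \left(11 + c\right)}$ ($s{\left(c \right)} = \frac{\left(c + \left(-5 + c \left(-1\right)\right)\right) \frac{1}{c + 11}}{c} = \frac{\left(c - \left(5 + c\right)\right) \frac{1}{11 + c}}{c} = \frac{\left(-5\right) \frac{1}{11 + c}}{c} = - \frac{5}{c \left(11 + c\right)}$)
$-4864 + s{\left(65 \right)} = -4864 - \frac{5}{65 \left(11 + 65\right)} = -4864 - \frac{1}{13 \cdot 76} = -4864 - \frac{1}{13} \cdot \frac{1}{76} = -4864 - \frac{1}{988} = - \frac{4805633}{988}$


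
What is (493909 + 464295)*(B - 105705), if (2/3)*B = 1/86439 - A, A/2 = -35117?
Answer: -9773490596506/28813 ≈ -3.3920e+8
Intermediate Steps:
A = -70234 (A = 2*(-35117) = -70234)
B = 6070956727/57626 (B = 3*(1/86439 - 1*(-70234))/2 = 3*(1/86439 + 70234)/2 = (3/2)*(6070956727/86439) = 6070956727/57626 ≈ 1.0535e+5)
(493909 + 464295)*(B - 105705) = (493909 + 464295)*(6070956727/57626 - 105705) = 958204*(-20399603/57626) = -9773490596506/28813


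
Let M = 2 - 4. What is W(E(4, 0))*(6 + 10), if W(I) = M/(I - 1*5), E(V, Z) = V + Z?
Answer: 32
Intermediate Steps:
M = -2
W(I) = -2/(-5 + I) (W(I) = -2/(I - 1*5) = -2/(I - 5) = -2/(-5 + I))
W(E(4, 0))*(6 + 10) = (-2/(-5 + (4 + 0)))*(6 + 10) = -2/(-5 + 4)*16 = -2/(-1)*16 = -2*(-1)*16 = 2*16 = 32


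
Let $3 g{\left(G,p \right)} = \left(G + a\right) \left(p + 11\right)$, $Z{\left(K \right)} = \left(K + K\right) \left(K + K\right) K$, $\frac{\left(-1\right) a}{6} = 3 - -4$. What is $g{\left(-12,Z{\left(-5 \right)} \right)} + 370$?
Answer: $9172$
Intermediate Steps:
$a = -42$ ($a = - 6 \left(3 - -4\right) = - 6 \left(3 + 4\right) = \left(-6\right) 7 = -42$)
$Z{\left(K \right)} = 4 K^{3}$ ($Z{\left(K \right)} = 2 K 2 K K = 4 K^{2} K = 4 K^{3}$)
$g{\left(G,p \right)} = \frac{\left(-42 + G\right) \left(11 + p\right)}{3}$ ($g{\left(G,p \right)} = \frac{\left(G - 42\right) \left(p + 11\right)}{3} = \frac{\left(-42 + G\right) \left(11 + p\right)}{3}$)
$g{\left(-12,Z{\left(-5 \right)} \right)} + 370 = \left(-154 - 14 \cdot 4 \left(-5\right)^{3} + \frac{11}{3} \left(-12\right) + \frac{1}{3} \left(-12\right) 4 \left(-5\right)^{3}\right) + 370 = \left(-154 - 14 \cdot 4 \left(-125\right) - 44 + \frac{1}{3} \left(-12\right) 4 \left(-125\right)\right) + 370 = \left(-154 - -7000 - 44 + \frac{1}{3} \left(-12\right) \left(-500\right)\right) + 370 = \left(-154 + 7000 - 44 + 2000\right) + 370 = 8802 + 370 = 9172$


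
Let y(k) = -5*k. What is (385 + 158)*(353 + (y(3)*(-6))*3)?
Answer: 338289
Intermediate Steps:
(385 + 158)*(353 + (y(3)*(-6))*3) = (385 + 158)*(353 + (-5*3*(-6))*3) = 543*(353 - 15*(-6)*3) = 543*(353 + 90*3) = 543*(353 + 270) = 543*623 = 338289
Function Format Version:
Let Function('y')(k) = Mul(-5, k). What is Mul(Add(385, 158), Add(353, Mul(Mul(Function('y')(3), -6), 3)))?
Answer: 338289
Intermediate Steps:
Mul(Add(385, 158), Add(353, Mul(Mul(Function('y')(3), -6), 3))) = Mul(Add(385, 158), Add(353, Mul(Mul(Mul(-5, 3), -6), 3))) = Mul(543, Add(353, Mul(Mul(-15, -6), 3))) = Mul(543, Add(353, Mul(90, 3))) = Mul(543, Add(353, 270)) = Mul(543, 623) = 338289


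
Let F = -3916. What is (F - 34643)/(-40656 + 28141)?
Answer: 38559/12515 ≈ 3.0810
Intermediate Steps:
(F - 34643)/(-40656 + 28141) = (-3916 - 34643)/(-40656 + 28141) = -38559/(-12515) = -38559*(-1/12515) = 38559/12515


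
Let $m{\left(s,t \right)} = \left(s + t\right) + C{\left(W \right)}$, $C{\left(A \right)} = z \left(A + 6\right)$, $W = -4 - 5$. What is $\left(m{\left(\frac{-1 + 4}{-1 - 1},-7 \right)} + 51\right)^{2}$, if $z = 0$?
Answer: $\frac{7225}{4} \approx 1806.3$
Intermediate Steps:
$W = -9$
$C{\left(A \right)} = 0$ ($C{\left(A \right)} = 0 \left(A + 6\right) = 0 \left(6 + A\right) = 0$)
$m{\left(s,t \right)} = s + t$ ($m{\left(s,t \right)} = \left(s + t\right) + 0 = s + t$)
$\left(m{\left(\frac{-1 + 4}{-1 - 1},-7 \right)} + 51\right)^{2} = \left(\left(\frac{-1 + 4}{-1 - 1} - 7\right) + 51\right)^{2} = \left(\left(\frac{3}{-2} - 7\right) + 51\right)^{2} = \left(\left(3 \left(- \frac{1}{2}\right) - 7\right) + 51\right)^{2} = \left(\left(- \frac{3}{2} - 7\right) + 51\right)^{2} = \left(- \frac{17}{2} + 51\right)^{2} = \left(\frac{85}{2}\right)^{2} = \frac{7225}{4}$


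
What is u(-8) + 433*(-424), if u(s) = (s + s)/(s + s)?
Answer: -183591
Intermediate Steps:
u(s) = 1 (u(s) = (2*s)/((2*s)) = (2*s)*(1/(2*s)) = 1)
u(-8) + 433*(-424) = 1 + 433*(-424) = 1 - 183592 = -183591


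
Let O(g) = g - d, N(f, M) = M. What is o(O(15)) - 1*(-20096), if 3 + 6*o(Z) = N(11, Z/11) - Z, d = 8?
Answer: 1326233/66 ≈ 20094.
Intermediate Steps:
O(g) = -8 + g (O(g) = g - 1*8 = g - 8 = -8 + g)
o(Z) = -1/2 - 5*Z/33 (o(Z) = -1/2 + (Z/11 - Z)/6 = -1/2 + (-10*Z/11)/6 = -1/2 - 5*Z/33)
o(O(15)) - 1*(-20096) = (-1/2 - 5*(-8 + 15)/33) - 1*(-20096) = (-1/2 - 5/33*7) + 20096 = (-1/2 - 35/33) + 20096 = -103/66 + 20096 = 1326233/66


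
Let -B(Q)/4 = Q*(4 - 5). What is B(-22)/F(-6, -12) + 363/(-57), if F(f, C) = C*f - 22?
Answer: -3861/475 ≈ -8.1284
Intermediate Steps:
B(Q) = 4*Q (B(Q) = -4*Q*(4 - 5) = -4*Q*(-1) = -(-4)*Q = 4*Q)
F(f, C) = -22 + C*f
B(-22)/F(-6, -12) + 363/(-57) = (4*(-22))/(-22 - 12*(-6)) + 363/(-57) = -88/(-22 + 72) + 363*(-1/57) = -88/50 - 121/19 = -88*1/50 - 121/19 = -44/25 - 121/19 = -3861/475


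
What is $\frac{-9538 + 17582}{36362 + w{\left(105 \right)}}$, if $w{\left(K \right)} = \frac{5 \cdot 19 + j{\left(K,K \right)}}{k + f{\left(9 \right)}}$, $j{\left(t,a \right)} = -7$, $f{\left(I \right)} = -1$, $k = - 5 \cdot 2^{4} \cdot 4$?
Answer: $\frac{1291062}{5836057} \approx 0.22122$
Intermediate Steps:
$k = -320$ ($k = \left(-5\right) 16 \cdot 4 = \left(-80\right) 4 = -320$)
$w{\left(K \right)} = - \frac{88}{321}$ ($w{\left(K \right)} = \frac{5 \cdot 19 - 7}{-320 - 1} = \frac{95 - 7}{-321} = 88 \left(- \frac{1}{321}\right) = - \frac{88}{321}$)
$\frac{-9538 + 17582}{36362 + w{\left(105 \right)}} = \frac{-9538 + 17582}{36362 - \frac{88}{321}} = \frac{8044}{\frac{11672114}{321}} = 8044 \cdot \frac{321}{11672114} = \frac{1291062}{5836057}$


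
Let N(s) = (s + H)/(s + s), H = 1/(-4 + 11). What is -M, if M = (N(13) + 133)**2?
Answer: -147598201/8281 ≈ -17824.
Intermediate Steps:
H = 1/7 ≈ 0.14286
N(s) = (1/7 + s)/(2*s) (N(s) = (s + 1/7)/(s + s) = (1/7 + s)/((2*s)) = (1/7 + s)*(1/(2*s)) = (1/7 + s)/(2*s))
M = 147598201/8281 (M = ((1/14)*(1 + 7*13)/13 + 133)**2 = ((1/14)*(1/13)*(1 + 91) + 133)**2 = ((1/14)*(1/13)*92 + 133)**2 = (46/91 + 133)**2 = (12149/91)**2 = 147598201/8281 ≈ 17824.)
-M = -1*147598201/8281 = -147598201/8281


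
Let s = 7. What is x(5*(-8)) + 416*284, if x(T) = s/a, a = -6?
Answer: 708857/6 ≈ 1.1814e+5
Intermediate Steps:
x(T) = -7/6 (x(T) = 7/(-6) = 7*(-⅙) = -7/6)
x(5*(-8)) + 416*284 = -7/6 + 416*284 = -7/6 + 118144 = 708857/6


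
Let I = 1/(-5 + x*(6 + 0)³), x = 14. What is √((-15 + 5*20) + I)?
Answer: 2*√193680926/3019 ≈ 9.2196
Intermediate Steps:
I = 1/3019 (I = 1/(-5 + 14*(6 + 0)³) = 1/(-5 + 14*6³) = 1/(-5 + 14*216) = 1/(-5 + 3024) = 1/3019 ≈ 0.00033124)
√((-15 + 5*20) + I) = √((-15 + 5*20) + 1/3019) = √((-15 + 100) + 1/3019) = √(85 + 1/3019) = √(256616/3019) = 2*√193680926/3019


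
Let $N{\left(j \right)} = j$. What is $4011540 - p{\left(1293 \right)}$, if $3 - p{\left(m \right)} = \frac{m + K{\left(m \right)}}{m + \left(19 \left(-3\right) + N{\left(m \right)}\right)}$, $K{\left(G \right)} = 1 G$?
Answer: $\frac{3381726553}{843} \approx 4.0115 \cdot 10^{6}$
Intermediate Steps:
$K{\left(G \right)} = G$
$p{\left(m \right)} = 3 - \frac{2 m}{-57 + 2 m}$ ($p{\left(m \right)} = 3 - \frac{m + m}{m + \left(19 \left(-3\right) + m\right)} = 3 - \frac{2 m}{m + \left(-57 + m\right)} = 3 - \frac{2 m}{-57 + 2 m}$)
$4011540 - p{\left(1293 \right)} = 4011540 - \frac{-171 + 4 \cdot 1293}{-57 + 2 \cdot 1293} = 4011540 - \frac{-171 + 5172}{-57 + 2586} = 4011540 - \frac{1}{2529} \cdot 5001 = 4011540 - \frac{1667}{843} = \frac{3381726553}{843}$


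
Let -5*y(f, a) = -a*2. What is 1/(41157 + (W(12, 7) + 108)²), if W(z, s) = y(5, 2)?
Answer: 25/1324861 ≈ 1.8870e-5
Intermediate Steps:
y(f, a) = 2*a/5 (y(f, a) = -(-1)*a*2/5 = -(-1)*2*a/5 = -(-2)*a/5 = 2*a/5)
W(z, s) = ⅘ (W(z, s) = (⅖)*2 = ⅘)
1/(41157 + (W(12, 7) + 108)²) = 1/(41157 + (⅘ + 108)²) = 1/(41157 + (544/5)²) = 1/(41157 + 295936/25) = 1/(1324861/25) = 25/1324861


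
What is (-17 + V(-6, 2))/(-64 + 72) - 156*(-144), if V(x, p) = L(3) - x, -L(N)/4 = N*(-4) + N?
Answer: 179737/8 ≈ 22467.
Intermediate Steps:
L(N) = 12*N (L(N) = -4*(N*(-4) + N) = -4*(-4*N + N) = -(-12)*N = 12*N)
V(x, p) = 36 - x (V(x, p) = 12*3 - x = 36 - x)
(-17 + V(-6, 2))/(-64 + 72) - 156*(-144) = (-17 + (36 - 1*(-6)))/(-64 + 72) - 156*(-144) = (-17 + (36 + 6))/8 + 22464 = (-17 + 42)*(⅛) + 22464 = 25*(⅛) + 22464 = 25/8 + 22464 = 179737/8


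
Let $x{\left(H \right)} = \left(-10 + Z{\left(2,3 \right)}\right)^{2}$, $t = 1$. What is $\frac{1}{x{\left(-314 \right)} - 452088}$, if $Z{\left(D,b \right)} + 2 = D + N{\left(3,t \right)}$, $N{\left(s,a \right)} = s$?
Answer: $- \frac{1}{452039} \approx -2.2122 \cdot 10^{-6}$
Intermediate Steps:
$Z{\left(D,b \right)} = 1 + D$ ($Z{\left(D,b \right)} = -2 + \left(D + 3\right) = -2 + \left(3 + D\right) = 1 + D$)
$x{\left(H \right)} = 49$ ($x{\left(H \right)} = \left(-10 + \left(1 + 2\right)\right)^{2} = \left(-10 + 3\right)^{2} = \left(-7\right)^{2} = 49$)
$\frac{1}{x{\left(-314 \right)} - 452088} = \frac{1}{49 - 452088} = \frac{1}{-452039} = - \frac{1}{452039}$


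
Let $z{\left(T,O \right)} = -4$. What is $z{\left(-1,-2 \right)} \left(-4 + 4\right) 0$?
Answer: $0$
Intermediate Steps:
$z{\left(-1,-2 \right)} \left(-4 + 4\right) 0 = - 4 \left(-4 + 4\right) 0 = - 4 \cdot 0 \cdot 0 = \left(-4\right) 0 = 0$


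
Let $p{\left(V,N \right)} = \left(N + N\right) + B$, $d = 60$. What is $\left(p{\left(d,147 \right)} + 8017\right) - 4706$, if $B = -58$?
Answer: $3547$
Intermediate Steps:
$p{\left(V,N \right)} = -58 + 2 N$ ($p{\left(V,N \right)} = \left(N + N\right) - 58 = 2 N - 58 = -58 + 2 N$)
$\left(p{\left(d,147 \right)} + 8017\right) - 4706 = \left(\left(-58 + 2 \cdot 147\right) + 8017\right) - 4706 = \left(\left(-58 + 294\right) + 8017\right) - 4706 = \left(236 + 8017\right) - 4706 = 8253 - 4706 = 3547$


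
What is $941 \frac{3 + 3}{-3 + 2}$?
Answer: $-5646$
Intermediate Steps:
$941 \frac{3 + 3}{-3 + 2} = 941 \frac{6}{-1} = 941 \cdot 6 \left(-1\right) = 941 \left(-6\right) = -5646$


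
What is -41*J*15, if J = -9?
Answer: 5535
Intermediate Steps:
-41*J*15 = -41*(-9)*15 = 369*15 = 5535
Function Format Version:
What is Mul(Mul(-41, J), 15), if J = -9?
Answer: 5535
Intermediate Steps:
Mul(Mul(-41, J), 15) = Mul(Mul(-41, -9), 15) = Mul(369, 15) = 5535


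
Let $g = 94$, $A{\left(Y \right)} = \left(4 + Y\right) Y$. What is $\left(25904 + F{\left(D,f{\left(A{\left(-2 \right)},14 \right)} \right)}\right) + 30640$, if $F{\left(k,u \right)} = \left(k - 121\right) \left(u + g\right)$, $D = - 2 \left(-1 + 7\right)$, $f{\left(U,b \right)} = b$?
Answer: $42180$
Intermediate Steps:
$A{\left(Y \right)} = Y \left(4 + Y\right)$
$D = -12$ ($D = \left(-2\right) 6 = -12$)
$F{\left(k,u \right)} = \left(-121 + k\right) \left(94 + u\right)$ ($F{\left(k,u \right)} = \left(k - 121\right) \left(u + 94\right) = \left(-121 + k\right) \left(94 + u\right)$)
$\left(25904 + F{\left(D,f{\left(A{\left(-2 \right)},14 \right)} \right)}\right) + 30640 = \left(25904 - 14364\right) + 30640 = 11540 + 30640 = 42180$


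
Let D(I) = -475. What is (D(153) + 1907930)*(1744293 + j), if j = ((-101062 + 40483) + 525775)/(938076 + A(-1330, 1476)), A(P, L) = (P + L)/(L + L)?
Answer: 4606788433991973476115/1384600249 ≈ 3.3272e+12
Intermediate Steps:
A(P, L) = (L + P)/(2*L) (A(P, L) = (L + P)/((2*L)) = (L + P)*(1/(2*L)) = (L + P)/(2*L))
j = 686629296/1384600249 (j = ((-101062 + 40483) + 525775)/(938076 + (½)*(1476 - 1330)/1476) = (-60579 + 525775)/(938076 + (½)*(1/1476)*146) = 465196/(938076 + 73/1476) = 465196/(1384600249/1476) = 465196*(1476/1384600249) = 686629296/1384600249 ≈ 0.49590)
(D(153) + 1907930)*(1744293 + j) = (-475 + 1907930)*(1744293 + 686629296/1384600249) = 1907455*(2415149208758253/1384600249) = 4606788433991973476115/1384600249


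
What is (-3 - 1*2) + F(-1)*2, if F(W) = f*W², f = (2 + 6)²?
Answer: 123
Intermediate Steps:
f = 64 (f = 8² = 64)
F(W) = 64*W²
(-3 - 1*2) + F(-1)*2 = (-3 - 1*2) + (64*(-1)²)*2 = (-3 - 2) + (64*1)*2 = -5 + 64*2 = -5 + 128 = 123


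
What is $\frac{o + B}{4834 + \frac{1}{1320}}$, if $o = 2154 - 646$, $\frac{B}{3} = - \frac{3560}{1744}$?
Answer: $\frac{216089940}{695516029} \approx 0.31069$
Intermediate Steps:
$B = - \frac{1335}{218}$ ($B = 3 \left(- \frac{3560}{1744}\right) = 3 \left(\left(-3560\right) \frac{1}{1744}\right) = 3 \left(- \frac{445}{218}\right) = - \frac{1335}{218} \approx -6.1239$)
$o = 1508$ ($o = 2154 - 646 = 1508$)
$\frac{o + B}{4834 + \frac{1}{1320}} = \frac{1508 - \frac{1335}{218}}{4834 + \frac{1}{1320}} = \frac{327409}{218 \left(4834 + \frac{1}{1320}\right)} = \frac{327409}{218 \cdot \frac{6380881}{1320}} = \frac{327409}{218} \cdot \frac{1320}{6380881} = \frac{216089940}{695516029}$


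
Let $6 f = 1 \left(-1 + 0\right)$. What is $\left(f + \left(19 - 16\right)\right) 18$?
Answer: $51$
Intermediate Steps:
$f = - \frac{1}{6}$ ($f = \frac{1 \left(-1 + 0\right)}{6} = \frac{1 \left(-1\right)}{6} = \frac{1}{6} \left(-1\right) = - \frac{1}{6} \approx -0.16667$)
$\left(f + \left(19 - 16\right)\right) 18 = \left(- \frac{1}{6} + \left(19 - 16\right)\right) 18 = \left(- \frac{1}{6} + 3\right) 18 = \frac{17}{6} \cdot 18 = 51$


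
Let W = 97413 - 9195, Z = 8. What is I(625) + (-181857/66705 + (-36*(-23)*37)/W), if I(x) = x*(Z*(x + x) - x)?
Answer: 638517719265876/108973735 ≈ 5.8594e+6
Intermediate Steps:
W = 88218
I(x) = 15*x² (I(x) = x*(8*(x + x) - x) = x*(8*(2*x) - x) = x*(16*x - x) = x*(15*x) = 15*x²)
I(625) + (-181857/66705 + (-36*(-23)*37)/W) = 15*625² + (-181857/66705 + (-36*(-23)*37)/88218) = 15*390625 + (-181857*1/66705 + (828*37)*(1/88218)) = 5859375 + (-60619/22235 + 30636*(1/88218)) = 5859375 + (-60619/22235 + 1702/4901) = 5859375 - 259249749/108973735 = 638517719265876/108973735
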